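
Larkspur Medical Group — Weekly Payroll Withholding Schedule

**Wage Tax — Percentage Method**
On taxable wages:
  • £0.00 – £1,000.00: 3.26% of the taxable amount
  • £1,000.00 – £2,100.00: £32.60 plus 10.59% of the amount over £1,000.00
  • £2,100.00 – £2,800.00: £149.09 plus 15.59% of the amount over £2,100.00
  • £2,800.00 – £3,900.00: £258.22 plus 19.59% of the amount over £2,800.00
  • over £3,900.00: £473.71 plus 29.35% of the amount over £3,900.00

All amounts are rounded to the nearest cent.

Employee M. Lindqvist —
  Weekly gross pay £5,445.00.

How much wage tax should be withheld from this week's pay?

Wage Tax: taxable = £5,445.00
  £473.71 + 29.35% × (£5,445.00 − £3,900.00) = £473.71 + 29.35% × £1,545.00 = £927.17

£927.17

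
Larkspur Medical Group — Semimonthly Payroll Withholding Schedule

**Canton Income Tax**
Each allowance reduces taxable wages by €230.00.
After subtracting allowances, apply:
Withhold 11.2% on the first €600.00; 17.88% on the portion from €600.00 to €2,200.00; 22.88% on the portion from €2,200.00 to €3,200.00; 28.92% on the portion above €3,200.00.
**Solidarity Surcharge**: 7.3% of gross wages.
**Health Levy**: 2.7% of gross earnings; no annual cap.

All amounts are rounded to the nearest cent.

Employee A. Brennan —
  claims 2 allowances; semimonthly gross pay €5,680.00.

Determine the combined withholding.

Canton Income Tax: taxable = €5,680.00 − 2×€230.00 = €5,220.00
  €582.08 + 28.92% × (€5,220.00 − €3,200.00) = €582.08 + 28.92% × €2,020.00 = €1,166.26
Solidarity Surcharge: 7.3% × €5,680.00 = €414.64
Health Levy: 2.7% × €5,680.00 = €153.36
Total: €1,166.26 + €414.64 + €153.36 = €1,734.26

€1,734.26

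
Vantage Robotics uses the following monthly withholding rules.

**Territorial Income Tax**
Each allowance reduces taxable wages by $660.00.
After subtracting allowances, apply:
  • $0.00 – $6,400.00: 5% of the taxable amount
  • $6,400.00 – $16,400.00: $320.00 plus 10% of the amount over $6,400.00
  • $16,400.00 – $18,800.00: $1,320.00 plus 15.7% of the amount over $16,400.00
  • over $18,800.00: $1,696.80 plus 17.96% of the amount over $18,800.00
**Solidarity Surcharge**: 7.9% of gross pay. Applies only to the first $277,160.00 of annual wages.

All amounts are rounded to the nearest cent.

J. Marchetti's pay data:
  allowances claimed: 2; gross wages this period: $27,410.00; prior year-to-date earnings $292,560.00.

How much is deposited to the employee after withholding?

Territorial Income Tax: taxable = $27,410.00 − 2×$660.00 = $26,090.00
  $1,696.80 + 17.96% × ($26,090.00 − $18,800.00) = $1,696.80 + 17.96% × $7,290.00 = $3,006.08
Solidarity Surcharge: YTD $292,560.00 ≥ cap $277,160.00 → $0.00
Total withheld: $3,006.08 + $0.00 = $3,006.08
Net pay: $27,410.00 − $3,006.08 = $24,403.92

$24,403.92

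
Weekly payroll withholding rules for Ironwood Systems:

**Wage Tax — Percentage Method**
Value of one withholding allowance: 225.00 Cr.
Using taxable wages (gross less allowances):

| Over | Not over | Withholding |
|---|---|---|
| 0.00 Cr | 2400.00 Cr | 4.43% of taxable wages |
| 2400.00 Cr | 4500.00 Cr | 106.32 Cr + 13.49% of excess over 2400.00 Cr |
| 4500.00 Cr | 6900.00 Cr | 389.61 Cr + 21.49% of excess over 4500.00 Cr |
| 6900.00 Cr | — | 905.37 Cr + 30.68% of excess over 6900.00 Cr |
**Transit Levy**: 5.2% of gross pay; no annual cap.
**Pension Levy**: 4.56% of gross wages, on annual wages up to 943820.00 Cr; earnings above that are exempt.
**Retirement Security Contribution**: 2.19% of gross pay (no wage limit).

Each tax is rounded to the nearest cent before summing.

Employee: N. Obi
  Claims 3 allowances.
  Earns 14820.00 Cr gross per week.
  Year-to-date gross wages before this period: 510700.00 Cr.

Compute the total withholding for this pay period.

Wage Tax: taxable = 14820.00 Cr − 3×225.00 Cr = 14145.00 Cr
  905.37 Cr + 30.68% × (14145.00 Cr − 6900.00 Cr) = 905.37 Cr + 30.68% × 7245.00 Cr = 3128.14 Cr
Transit Levy: 5.2% × 14820.00 Cr = 770.64 Cr
Pension Levy: 4.56% × 14820.00 Cr = 675.79 Cr
Retirement Security Contribution: 2.19% × 14820.00 Cr = 324.56 Cr
Total: 3128.14 Cr + 770.64 Cr + 675.79 Cr + 324.56 Cr = 4899.13 Cr

4899.13 Cr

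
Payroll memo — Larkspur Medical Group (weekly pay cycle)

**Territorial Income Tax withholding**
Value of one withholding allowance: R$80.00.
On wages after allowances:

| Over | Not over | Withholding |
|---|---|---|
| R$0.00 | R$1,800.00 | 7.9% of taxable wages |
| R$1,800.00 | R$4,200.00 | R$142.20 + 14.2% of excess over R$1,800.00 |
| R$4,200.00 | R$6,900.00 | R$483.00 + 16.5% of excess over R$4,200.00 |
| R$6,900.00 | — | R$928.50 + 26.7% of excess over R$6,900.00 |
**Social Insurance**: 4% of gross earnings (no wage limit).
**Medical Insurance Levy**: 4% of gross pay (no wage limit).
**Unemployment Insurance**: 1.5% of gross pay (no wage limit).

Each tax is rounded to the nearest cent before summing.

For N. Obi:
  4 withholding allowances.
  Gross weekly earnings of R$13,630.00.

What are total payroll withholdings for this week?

R$3,934.82

Territorial Income Tax: taxable = R$13,630.00 − 4×R$80.00 = R$13,310.00
  R$928.50 + 26.7% × (R$13,310.00 − R$6,900.00) = R$928.50 + 26.7% × R$6,410.00 = R$2,639.97
Social Insurance: 4% × R$13,630.00 = R$545.20
Medical Insurance Levy: 4% × R$13,630.00 = R$545.20
Unemployment Insurance: 1.5% × R$13,630.00 = R$204.45
Total: R$2,639.97 + R$545.20 + R$545.20 + R$204.45 = R$3,934.82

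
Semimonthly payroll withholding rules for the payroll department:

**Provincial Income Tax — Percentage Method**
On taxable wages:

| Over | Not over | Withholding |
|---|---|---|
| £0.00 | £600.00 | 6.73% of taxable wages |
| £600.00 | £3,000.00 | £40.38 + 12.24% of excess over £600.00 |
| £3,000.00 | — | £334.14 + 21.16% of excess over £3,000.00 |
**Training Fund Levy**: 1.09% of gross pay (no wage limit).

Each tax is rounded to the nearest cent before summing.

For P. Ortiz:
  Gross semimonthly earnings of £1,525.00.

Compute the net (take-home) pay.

£1,354.78

Provincial Income Tax: taxable = £1,525.00
  £40.38 + 12.24% × (£1,525.00 − £600.00) = £40.38 + 12.24% × £925.00 = £153.60
Training Fund Levy: 1.09% × £1,525.00 = £16.62
Total withheld: £153.60 + £16.62 = £170.22
Net pay: £1,525.00 − £170.22 = £1,354.78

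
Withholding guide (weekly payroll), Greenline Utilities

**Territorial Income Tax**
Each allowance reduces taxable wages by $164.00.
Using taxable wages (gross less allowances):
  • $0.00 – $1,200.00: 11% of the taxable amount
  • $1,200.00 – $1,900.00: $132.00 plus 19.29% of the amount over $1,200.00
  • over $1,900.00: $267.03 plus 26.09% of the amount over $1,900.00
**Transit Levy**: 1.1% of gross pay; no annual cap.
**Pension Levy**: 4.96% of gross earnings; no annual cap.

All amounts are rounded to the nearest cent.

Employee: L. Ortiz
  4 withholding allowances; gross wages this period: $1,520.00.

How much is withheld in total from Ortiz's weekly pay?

$187.15

Territorial Income Tax: taxable = $1,520.00 − 4×$164.00 = $864.00
  11% × $864.00 = $95.04
Transit Levy: 1.1% × $1,520.00 = $16.72
Pension Levy: 4.96% × $1,520.00 = $75.39
Total: $95.04 + $16.72 + $75.39 = $187.15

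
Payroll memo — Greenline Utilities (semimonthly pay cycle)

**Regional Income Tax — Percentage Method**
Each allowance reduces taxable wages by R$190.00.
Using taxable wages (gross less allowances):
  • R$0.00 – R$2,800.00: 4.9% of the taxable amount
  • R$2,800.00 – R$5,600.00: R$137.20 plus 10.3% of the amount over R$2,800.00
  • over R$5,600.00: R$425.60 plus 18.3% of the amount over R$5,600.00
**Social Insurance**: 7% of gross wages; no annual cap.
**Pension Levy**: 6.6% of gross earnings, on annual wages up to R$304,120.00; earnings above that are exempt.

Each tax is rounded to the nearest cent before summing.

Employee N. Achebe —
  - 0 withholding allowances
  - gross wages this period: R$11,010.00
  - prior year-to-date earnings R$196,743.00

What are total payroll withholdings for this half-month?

R$2,912.99

Regional Income Tax: taxable = R$11,010.00
  R$425.60 + 18.3% × (R$11,010.00 − R$5,600.00) = R$425.60 + 18.3% × R$5,410.00 = R$1,415.63
Social Insurance: 7% × R$11,010.00 = R$770.70
Pension Levy: 6.6% × R$11,010.00 = R$726.66
Total: R$1,415.63 + R$770.70 + R$726.66 = R$2,912.99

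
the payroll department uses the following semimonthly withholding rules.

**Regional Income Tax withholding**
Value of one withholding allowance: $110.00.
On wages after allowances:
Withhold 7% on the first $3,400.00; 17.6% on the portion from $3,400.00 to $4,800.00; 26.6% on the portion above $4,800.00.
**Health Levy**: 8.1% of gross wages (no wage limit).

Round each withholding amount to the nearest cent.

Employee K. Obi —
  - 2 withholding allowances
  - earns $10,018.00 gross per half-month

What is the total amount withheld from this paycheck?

Regional Income Tax: taxable = $10,018.00 − 2×$110.00 = $9,798.00
  $484.40 + 26.6% × ($9,798.00 − $4,800.00) = $484.40 + 26.6% × $4,998.00 = $1,813.87
Health Levy: 8.1% × $10,018.00 = $811.46
Total: $1,813.87 + $811.46 = $2,625.33

$2,625.33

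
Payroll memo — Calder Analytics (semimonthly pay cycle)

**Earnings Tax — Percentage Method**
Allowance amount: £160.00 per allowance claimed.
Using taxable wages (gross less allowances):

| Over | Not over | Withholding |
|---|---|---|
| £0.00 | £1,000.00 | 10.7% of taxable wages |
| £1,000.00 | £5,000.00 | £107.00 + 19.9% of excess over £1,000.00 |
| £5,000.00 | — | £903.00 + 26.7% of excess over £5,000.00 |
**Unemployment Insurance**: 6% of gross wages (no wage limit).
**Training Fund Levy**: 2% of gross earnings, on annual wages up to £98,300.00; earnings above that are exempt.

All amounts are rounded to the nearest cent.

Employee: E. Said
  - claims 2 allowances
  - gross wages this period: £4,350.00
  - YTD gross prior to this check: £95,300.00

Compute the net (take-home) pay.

£3,319.03

Earnings Tax: taxable = £4,350.00 − 2×£160.00 = £4,030.00
  £107.00 + 19.9% × (£4,030.00 − £1,000.00) = £107.00 + 19.9% × £3,030.00 = £709.97
Unemployment Insurance: 6% × £4,350.00 = £261.00
Training Fund Levy: cap £98,300.00 − YTD £95,300.00 = £3,000.00 subject; 2% × £3,000.00 = £60.00
Total withheld: £709.97 + £261.00 + £60.00 = £1,030.97
Net pay: £4,350.00 − £1,030.97 = £3,319.03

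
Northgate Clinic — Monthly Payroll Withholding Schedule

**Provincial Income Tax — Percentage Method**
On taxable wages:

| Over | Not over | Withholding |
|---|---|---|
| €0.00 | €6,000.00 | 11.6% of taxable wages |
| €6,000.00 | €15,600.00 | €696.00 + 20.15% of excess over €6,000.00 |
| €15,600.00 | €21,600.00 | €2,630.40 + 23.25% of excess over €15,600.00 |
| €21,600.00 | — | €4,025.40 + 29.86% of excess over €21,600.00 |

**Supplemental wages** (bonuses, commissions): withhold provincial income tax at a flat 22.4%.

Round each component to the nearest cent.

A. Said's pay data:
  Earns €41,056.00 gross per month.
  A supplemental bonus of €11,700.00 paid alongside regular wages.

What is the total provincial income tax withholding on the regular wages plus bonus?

Provincial Income Tax: taxable = €41,056.00
  €4,025.40 + 29.86% × (€41,056.00 − €21,600.00) = €4,025.40 + 29.86% × €19,456.00 = €9,834.96
Supplemental (22.4% flat on bonus): 22.4% × €11,700.00 = €2,620.80
Total provincial income tax: €9,834.96 + €2,620.80 = €12,455.76

€12,455.76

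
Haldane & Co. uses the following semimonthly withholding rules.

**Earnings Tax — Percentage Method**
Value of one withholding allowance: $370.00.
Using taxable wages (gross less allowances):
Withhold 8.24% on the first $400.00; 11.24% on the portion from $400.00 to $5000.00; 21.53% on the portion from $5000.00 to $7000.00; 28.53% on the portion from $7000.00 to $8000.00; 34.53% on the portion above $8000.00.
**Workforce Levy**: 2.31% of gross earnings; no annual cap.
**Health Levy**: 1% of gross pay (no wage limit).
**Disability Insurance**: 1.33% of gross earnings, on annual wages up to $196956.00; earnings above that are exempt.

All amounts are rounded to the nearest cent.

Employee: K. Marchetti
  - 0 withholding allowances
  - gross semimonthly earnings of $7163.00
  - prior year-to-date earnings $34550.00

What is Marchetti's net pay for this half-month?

$5803.53

Earnings Tax: taxable = $7163.00
  $980.60 + 28.53% × ($7163.00 − $7000.00) = $980.60 + 28.53% × $163.00 = $1027.10
Workforce Levy: 2.31% × $7163.00 = $165.47
Health Levy: 1% × $7163.00 = $71.63
Disability Insurance: 1.33% × $7163.00 = $95.27
Total withheld: $1027.10 + $165.47 + $71.63 + $95.27 = $1359.47
Net pay: $7163.00 − $1359.47 = $5803.53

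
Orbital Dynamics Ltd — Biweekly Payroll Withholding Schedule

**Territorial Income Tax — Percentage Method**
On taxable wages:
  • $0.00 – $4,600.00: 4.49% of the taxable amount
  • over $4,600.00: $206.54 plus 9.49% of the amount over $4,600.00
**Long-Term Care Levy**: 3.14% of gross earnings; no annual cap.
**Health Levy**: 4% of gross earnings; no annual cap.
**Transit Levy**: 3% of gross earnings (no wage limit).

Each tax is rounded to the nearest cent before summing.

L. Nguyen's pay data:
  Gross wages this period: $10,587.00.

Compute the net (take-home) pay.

Territorial Income Tax: taxable = $10,587.00
  $206.54 + 9.49% × ($10,587.00 − $4,600.00) = $206.54 + 9.49% × $5,987.00 = $774.71
Long-Term Care Levy: 3.14% × $10,587.00 = $332.43
Health Levy: 4% × $10,587.00 = $423.48
Transit Levy: 3% × $10,587.00 = $317.61
Total withheld: $774.71 + $332.43 + $423.48 + $317.61 = $1,848.23
Net pay: $10,587.00 − $1,848.23 = $8,738.77

$8,738.77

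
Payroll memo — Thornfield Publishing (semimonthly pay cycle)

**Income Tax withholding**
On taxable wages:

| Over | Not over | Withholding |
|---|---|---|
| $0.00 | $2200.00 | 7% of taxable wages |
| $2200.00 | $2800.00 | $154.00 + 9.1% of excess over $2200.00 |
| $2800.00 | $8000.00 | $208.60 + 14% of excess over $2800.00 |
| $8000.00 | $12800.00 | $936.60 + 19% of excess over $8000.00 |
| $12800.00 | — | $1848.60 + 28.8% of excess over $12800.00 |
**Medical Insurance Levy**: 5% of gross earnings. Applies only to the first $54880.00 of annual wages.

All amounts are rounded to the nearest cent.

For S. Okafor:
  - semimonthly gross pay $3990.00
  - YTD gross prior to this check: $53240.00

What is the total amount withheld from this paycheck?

Income Tax: taxable = $3990.00
  $208.60 + 14% × ($3990.00 − $2800.00) = $208.60 + 14% × $1190.00 = $375.20
Medical Insurance Levy: cap $54880.00 − YTD $53240.00 = $1640.00 subject; 5% × $1640.00 = $82.00
Total: $375.20 + $82.00 = $457.20

$457.20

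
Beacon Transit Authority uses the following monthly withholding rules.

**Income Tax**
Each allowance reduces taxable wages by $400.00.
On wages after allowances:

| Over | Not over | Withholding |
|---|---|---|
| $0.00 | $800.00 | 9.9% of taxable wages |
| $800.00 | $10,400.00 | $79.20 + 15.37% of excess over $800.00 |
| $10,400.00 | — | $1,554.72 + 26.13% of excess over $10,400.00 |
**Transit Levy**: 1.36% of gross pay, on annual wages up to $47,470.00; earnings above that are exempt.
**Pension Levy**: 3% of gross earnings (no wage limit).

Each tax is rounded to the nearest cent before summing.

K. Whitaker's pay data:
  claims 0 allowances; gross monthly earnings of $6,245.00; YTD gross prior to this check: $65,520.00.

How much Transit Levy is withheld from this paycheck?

Transit Levy: YTD $65,520.00 ≥ cap $47,470.00 → $0.00

$0.00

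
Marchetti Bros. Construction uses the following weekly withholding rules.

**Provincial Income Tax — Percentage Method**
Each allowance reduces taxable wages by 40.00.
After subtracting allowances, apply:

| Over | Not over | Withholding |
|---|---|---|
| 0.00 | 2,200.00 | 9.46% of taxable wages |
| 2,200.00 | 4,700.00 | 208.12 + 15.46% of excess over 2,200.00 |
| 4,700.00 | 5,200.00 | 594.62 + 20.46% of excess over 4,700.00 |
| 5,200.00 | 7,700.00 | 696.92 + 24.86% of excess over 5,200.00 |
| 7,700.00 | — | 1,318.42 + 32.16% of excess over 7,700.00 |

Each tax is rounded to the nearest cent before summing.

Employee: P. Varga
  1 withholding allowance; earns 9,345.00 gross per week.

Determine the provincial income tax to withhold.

Provincial Income Tax: taxable = 9,345.00 − 1×40.00 = 9,305.00
  1,318.42 + 32.16% × (9,305.00 − 7,700.00) = 1,318.42 + 32.16% × 1,605.00 = 1,834.59

1,834.59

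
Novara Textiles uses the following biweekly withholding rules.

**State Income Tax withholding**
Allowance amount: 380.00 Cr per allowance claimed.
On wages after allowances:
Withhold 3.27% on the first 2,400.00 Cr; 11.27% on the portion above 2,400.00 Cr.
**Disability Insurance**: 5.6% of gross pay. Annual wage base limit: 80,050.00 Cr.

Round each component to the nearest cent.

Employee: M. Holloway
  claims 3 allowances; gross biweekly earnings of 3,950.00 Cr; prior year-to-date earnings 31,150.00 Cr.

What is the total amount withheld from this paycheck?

State Income Tax: taxable = 3,950.00 Cr − 3×380.00 Cr = 2,810.00 Cr
  78.48 Cr + 11.27% × (2,810.00 Cr − 2,400.00 Cr) = 78.48 Cr + 11.27% × 410.00 Cr = 124.69 Cr
Disability Insurance: 5.6% × 3,950.00 Cr = 221.20 Cr
Total: 124.69 Cr + 221.20 Cr = 345.89 Cr

345.89 Cr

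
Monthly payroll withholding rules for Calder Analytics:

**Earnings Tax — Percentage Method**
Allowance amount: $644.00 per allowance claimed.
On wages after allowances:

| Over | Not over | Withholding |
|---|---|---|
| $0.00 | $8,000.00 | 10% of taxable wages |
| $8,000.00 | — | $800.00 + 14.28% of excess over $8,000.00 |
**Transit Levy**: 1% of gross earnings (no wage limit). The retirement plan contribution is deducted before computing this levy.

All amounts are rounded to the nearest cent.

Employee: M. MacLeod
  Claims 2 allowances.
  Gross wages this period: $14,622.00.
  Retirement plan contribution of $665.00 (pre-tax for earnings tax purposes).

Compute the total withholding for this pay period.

Earnings Tax: taxable = $14,622.00 − $665.00 − 2×$644.00 = $12,669.00
  $800.00 + 14.28% × ($12,669.00 − $8,000.00) = $800.00 + 14.28% × $4,669.00 = $1,466.73
Transit Levy: 1% × $13,957.00 = $139.57
Total: $1,466.73 + $139.57 = $1,606.30

$1,606.30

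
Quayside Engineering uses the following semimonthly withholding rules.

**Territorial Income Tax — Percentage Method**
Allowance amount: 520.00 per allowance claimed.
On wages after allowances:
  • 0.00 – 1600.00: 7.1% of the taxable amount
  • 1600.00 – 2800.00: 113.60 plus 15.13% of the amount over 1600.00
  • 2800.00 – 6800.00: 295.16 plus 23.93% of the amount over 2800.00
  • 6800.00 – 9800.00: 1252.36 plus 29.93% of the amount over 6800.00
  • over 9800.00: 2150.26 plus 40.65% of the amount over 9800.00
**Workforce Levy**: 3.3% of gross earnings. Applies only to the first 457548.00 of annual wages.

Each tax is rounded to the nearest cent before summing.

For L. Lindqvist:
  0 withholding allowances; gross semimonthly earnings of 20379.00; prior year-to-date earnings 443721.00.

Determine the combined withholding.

6906.91

Territorial Income Tax: taxable = 20379.00
  2150.26 + 40.65% × (20379.00 − 9800.00) = 2150.26 + 40.65% × 10579.00 = 6450.62
Workforce Levy: cap 457548.00 − YTD 443721.00 = 13827.00 subject; 3.3% × 13827.00 = 456.29
Total: 6450.62 + 456.29 = 6906.91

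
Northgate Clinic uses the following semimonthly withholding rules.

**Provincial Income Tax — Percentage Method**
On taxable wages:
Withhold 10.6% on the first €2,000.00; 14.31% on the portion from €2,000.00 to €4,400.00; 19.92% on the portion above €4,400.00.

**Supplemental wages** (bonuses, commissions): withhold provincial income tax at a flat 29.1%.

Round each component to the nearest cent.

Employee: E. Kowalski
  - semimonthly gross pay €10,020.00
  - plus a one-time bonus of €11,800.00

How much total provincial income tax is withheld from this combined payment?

€5,108.74

Provincial Income Tax: taxable = €10,020.00
  €555.44 + 19.92% × (€10,020.00 − €4,400.00) = €555.44 + 19.92% × €5,620.00 = €1,674.94
Supplemental (29.1% flat on bonus): 29.1% × €11,800.00 = €3,433.80
Total provincial income tax: €1,674.94 + €3,433.80 = €5,108.74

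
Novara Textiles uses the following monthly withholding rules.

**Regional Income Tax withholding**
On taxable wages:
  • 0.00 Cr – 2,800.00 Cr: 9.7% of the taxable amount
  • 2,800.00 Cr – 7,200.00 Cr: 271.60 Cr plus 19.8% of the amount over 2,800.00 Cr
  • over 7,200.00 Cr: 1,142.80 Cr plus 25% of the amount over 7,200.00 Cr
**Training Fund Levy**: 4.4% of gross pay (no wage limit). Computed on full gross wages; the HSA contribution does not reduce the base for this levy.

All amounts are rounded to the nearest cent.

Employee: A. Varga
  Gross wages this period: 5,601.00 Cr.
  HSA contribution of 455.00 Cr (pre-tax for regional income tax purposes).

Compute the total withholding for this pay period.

982.55 Cr

Regional Income Tax: taxable = 5,601.00 Cr − 455.00 Cr = 5,146.00 Cr
  271.60 Cr + 19.8% × (5,146.00 Cr − 2,800.00 Cr) = 271.60 Cr + 19.8% × 2,346.00 Cr = 736.11 Cr
Training Fund Levy: 4.4% × 5,601.00 Cr = 246.44 Cr
Total: 736.11 Cr + 246.44 Cr = 982.55 Cr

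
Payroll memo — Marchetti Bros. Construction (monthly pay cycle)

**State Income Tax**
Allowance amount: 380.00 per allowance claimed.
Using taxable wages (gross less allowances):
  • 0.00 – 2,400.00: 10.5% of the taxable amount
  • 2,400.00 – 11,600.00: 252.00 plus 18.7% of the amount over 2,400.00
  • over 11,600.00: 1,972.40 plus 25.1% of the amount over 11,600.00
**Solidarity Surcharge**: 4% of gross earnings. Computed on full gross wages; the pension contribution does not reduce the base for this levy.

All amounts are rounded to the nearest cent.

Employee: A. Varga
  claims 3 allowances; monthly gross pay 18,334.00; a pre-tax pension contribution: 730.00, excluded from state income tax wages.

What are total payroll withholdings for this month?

3,926.62

State Income Tax: taxable = 18,334.00 − 730.00 − 3×380.00 = 16,464.00
  1,972.40 + 25.1% × (16,464.00 − 11,600.00) = 1,972.40 + 25.1% × 4,864.00 = 3,193.26
Solidarity Surcharge: 4% × 18,334.00 = 733.36
Total: 3,193.26 + 733.36 = 3,926.62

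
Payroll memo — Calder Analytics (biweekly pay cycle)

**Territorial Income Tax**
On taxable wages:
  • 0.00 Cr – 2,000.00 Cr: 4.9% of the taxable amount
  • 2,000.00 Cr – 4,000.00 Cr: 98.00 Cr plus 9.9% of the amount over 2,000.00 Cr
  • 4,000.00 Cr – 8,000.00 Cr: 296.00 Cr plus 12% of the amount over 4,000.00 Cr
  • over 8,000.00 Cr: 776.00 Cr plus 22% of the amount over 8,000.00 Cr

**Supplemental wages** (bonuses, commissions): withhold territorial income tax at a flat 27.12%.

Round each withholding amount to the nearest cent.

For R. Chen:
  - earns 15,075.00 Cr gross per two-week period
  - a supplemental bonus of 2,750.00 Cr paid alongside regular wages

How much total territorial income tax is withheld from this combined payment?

Territorial Income Tax: taxable = 15,075.00 Cr
  776.00 Cr + 22% × (15,075.00 Cr − 8,000.00 Cr) = 776.00 Cr + 22% × 7,075.00 Cr = 2,332.50 Cr
Supplemental (27.12% flat on bonus): 27.12% × 2,750.00 Cr = 745.80 Cr
Total territorial income tax: 2,332.50 Cr + 745.80 Cr = 3,078.30 Cr

3,078.30 Cr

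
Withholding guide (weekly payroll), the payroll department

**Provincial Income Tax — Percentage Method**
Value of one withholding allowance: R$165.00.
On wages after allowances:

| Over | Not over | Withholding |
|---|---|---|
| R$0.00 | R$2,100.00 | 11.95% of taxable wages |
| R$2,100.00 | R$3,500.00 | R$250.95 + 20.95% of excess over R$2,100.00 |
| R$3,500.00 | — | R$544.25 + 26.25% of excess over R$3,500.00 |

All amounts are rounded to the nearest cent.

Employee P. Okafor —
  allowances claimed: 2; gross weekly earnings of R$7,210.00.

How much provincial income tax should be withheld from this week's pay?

Provincial Income Tax: taxable = R$7,210.00 − 2×R$165.00 = R$6,880.00
  R$544.25 + 26.25% × (R$6,880.00 − R$3,500.00) = R$544.25 + 26.25% × R$3,380.00 = R$1,431.50

R$1,431.50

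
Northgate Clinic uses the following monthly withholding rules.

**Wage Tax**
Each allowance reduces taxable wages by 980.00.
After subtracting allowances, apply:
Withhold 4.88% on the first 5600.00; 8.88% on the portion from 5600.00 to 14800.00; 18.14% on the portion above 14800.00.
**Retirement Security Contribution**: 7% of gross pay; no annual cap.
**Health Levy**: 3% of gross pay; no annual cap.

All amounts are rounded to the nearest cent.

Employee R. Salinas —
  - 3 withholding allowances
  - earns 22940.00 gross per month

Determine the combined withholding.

Wage Tax: taxable = 22940.00 − 3×980.00 = 20000.00
  1090.24 + 18.14% × (20000.00 − 14800.00) = 1090.24 + 18.14% × 5200.00 = 2033.52
Retirement Security Contribution: 7% × 22940.00 = 1605.80
Health Levy: 3% × 22940.00 = 688.20
Total: 2033.52 + 1605.80 + 688.20 = 4327.52

4327.52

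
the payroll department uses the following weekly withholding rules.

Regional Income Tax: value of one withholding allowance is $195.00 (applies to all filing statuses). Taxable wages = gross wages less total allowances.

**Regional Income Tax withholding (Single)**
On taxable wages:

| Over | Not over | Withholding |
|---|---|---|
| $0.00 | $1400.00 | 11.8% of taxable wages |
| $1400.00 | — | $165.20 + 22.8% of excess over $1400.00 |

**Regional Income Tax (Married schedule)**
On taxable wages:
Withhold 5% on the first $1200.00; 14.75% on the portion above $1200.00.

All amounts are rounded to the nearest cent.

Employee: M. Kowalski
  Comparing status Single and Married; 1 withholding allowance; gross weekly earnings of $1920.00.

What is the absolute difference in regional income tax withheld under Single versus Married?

Regional Income Tax (Single): taxable = $1920.00 − 1×$195.00 = $1725.00
  $165.20 + 22.8% × ($1725.00 − $1400.00) = $165.20 + 22.8% × $325.00 = $239.30
Regional Income Tax (Married): taxable = $1920.00 − 1×$195.00 = $1725.00
  $60.00 + 14.75% × ($1725.00 − $1200.00) = $60.00 + 14.75% × $525.00 = $137.44
Difference: |$239.30 − $137.44| = $101.86 (higher under Single)

$101.86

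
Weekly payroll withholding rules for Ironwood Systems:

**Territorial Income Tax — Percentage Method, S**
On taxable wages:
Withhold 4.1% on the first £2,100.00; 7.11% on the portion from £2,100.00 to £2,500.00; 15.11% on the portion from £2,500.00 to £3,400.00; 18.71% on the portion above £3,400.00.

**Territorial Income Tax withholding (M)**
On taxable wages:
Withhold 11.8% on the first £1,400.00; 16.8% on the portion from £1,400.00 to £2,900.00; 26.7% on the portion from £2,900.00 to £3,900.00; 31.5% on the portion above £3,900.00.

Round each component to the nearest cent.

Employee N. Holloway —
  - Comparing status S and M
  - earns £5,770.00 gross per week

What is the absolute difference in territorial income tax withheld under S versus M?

£579.29

Territorial Income Tax (S): taxable = £5,770.00
  £250.53 + 18.71% × (£5,770.00 − £3,400.00) = £250.53 + 18.71% × £2,370.00 = £693.96
Territorial Income Tax (M): taxable = £5,770.00
  £684.20 + 31.5% × (£5,770.00 − £3,900.00) = £684.20 + 31.5% × £1,870.00 = £1,273.25
Difference: |£693.96 − £1,273.25| = £579.29 (higher under M)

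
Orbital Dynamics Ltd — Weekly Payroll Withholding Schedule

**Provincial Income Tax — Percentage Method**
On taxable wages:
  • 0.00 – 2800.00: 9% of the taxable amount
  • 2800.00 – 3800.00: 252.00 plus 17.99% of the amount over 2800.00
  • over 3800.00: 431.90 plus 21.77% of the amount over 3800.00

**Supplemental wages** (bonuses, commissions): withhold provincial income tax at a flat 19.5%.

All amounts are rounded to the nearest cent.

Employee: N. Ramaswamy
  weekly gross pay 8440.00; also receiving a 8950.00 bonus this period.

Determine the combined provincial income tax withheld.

3187.28

Provincial Income Tax: taxable = 8440.00
  431.90 + 21.77% × (8440.00 − 3800.00) = 431.90 + 21.77% × 4640.00 = 1442.03
Supplemental (19.5% flat on bonus): 19.5% × 8950.00 = 1745.25
Total provincial income tax: 1442.03 + 1745.25 = 3187.28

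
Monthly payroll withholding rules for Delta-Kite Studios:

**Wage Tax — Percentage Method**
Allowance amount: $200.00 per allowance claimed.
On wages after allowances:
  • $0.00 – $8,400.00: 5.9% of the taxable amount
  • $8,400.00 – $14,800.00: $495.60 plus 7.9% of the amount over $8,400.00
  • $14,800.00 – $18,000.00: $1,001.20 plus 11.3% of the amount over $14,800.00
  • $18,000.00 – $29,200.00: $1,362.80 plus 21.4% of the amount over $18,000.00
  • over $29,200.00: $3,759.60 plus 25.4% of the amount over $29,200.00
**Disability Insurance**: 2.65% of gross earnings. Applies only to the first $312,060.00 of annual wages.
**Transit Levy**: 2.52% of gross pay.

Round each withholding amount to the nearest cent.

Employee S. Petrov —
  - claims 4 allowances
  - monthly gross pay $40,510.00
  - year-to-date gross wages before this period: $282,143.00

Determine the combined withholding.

$8,242.79

Wage Tax: taxable = $40,510.00 − 4×$200.00 = $39,710.00
  $3,759.60 + 25.4% × ($39,710.00 − $29,200.00) = $3,759.60 + 25.4% × $10,510.00 = $6,429.14
Disability Insurance: cap $312,060.00 − YTD $282,143.00 = $29,917.00 subject; 2.65% × $29,917.00 = $792.80
Transit Levy: 2.52% × $40,510.00 = $1,020.85
Total: $6,429.14 + $792.80 + $1,020.85 = $8,242.79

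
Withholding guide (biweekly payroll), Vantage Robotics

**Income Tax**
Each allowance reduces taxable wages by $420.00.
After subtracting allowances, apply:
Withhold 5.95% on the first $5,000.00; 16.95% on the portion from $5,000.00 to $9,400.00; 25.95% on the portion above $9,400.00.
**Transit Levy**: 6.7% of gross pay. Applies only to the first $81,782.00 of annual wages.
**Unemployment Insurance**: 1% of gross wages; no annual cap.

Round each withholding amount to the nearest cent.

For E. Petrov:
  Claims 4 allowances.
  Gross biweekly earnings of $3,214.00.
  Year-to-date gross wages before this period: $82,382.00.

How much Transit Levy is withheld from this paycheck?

Transit Levy: YTD $82,382.00 ≥ cap $81,782.00 → $0.00

$0.00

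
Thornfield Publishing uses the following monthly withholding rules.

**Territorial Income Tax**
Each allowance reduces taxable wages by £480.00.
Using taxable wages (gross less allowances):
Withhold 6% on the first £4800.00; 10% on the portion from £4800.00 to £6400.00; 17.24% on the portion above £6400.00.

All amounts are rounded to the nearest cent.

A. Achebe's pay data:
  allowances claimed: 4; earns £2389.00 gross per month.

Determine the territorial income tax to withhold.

Territorial Income Tax: taxable = £2389.00 − 4×£480.00 = £469.00
  6% × £469.00 = £28.14

£28.14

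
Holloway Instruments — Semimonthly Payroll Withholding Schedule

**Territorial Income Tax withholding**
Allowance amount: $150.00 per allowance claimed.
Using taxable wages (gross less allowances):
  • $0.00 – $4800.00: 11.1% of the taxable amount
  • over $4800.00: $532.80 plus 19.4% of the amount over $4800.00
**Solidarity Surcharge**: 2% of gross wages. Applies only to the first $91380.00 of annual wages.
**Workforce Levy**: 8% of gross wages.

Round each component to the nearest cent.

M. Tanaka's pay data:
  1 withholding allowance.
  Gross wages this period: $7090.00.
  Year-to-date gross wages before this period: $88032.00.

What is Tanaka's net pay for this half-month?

Territorial Income Tax: taxable = $7090.00 − 1×$150.00 = $6940.00
  $532.80 + 19.4% × ($6940.00 − $4800.00) = $532.80 + 19.4% × $2140.00 = $947.96
Solidarity Surcharge: cap $91380.00 − YTD $88032.00 = $3348.00 subject; 2% × $3348.00 = $66.96
Workforce Levy: 8% × $7090.00 = $567.20
Total withheld: $947.96 + $66.96 + $567.20 = $1582.12
Net pay: $7090.00 − $1582.12 = $5507.88

$5507.88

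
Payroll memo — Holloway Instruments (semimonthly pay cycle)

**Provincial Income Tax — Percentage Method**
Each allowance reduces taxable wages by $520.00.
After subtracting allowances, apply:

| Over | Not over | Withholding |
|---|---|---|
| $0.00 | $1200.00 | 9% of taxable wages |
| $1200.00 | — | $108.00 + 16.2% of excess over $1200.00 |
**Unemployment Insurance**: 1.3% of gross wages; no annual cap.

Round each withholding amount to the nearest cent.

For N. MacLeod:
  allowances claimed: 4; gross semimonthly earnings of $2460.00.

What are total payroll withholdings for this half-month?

Provincial Income Tax: taxable = $2460.00 − 4×$520.00 = $380.00
  9% × $380.00 = $34.20
Unemployment Insurance: 1.3% × $2460.00 = $31.98
Total: $34.20 + $31.98 = $66.18

$66.18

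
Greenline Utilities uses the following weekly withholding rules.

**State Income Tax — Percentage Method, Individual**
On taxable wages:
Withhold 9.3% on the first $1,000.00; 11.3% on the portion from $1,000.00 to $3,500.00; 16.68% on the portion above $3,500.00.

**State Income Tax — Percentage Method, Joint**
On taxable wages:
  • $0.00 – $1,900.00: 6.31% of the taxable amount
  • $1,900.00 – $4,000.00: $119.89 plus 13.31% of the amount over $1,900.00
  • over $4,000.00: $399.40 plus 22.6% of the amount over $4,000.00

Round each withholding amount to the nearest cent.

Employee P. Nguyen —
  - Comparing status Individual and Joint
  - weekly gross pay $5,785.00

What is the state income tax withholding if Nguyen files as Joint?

$802.81

State Income Tax (Joint): taxable = $5,785.00
  $399.40 + 22.6% × ($5,785.00 − $4,000.00) = $399.40 + 22.6% × $1,785.00 = $802.81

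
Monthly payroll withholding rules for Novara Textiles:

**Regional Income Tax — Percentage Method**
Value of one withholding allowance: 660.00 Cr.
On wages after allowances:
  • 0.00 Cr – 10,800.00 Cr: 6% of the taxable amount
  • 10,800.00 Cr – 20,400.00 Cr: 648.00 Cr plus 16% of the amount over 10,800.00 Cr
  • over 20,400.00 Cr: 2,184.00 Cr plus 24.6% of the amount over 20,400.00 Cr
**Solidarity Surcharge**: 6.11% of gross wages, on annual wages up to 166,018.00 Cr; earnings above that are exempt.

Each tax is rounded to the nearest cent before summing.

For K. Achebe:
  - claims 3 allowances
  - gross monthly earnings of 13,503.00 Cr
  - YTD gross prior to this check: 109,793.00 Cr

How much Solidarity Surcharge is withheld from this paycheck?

825.03 Cr

Solidarity Surcharge: 6.11% × 13,503.00 Cr = 825.03 Cr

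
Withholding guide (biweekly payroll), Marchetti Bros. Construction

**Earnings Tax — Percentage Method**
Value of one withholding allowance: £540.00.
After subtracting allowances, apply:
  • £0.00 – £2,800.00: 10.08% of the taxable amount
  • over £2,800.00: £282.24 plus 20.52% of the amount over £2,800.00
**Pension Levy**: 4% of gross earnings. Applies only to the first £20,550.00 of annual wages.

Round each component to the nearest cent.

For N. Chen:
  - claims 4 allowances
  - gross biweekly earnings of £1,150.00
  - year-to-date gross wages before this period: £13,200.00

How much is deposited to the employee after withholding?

Earnings Tax: taxable = £1,150.00 − 4×£540.00 = £-1,010.00
  Taxable ≤ 0 → £0.00
Pension Levy: 4% × £1,150.00 = £46.00
Total withheld: £0.00 + £46.00 = £46.00
Net pay: £1,150.00 − £46.00 = £1,104.00

£1,104.00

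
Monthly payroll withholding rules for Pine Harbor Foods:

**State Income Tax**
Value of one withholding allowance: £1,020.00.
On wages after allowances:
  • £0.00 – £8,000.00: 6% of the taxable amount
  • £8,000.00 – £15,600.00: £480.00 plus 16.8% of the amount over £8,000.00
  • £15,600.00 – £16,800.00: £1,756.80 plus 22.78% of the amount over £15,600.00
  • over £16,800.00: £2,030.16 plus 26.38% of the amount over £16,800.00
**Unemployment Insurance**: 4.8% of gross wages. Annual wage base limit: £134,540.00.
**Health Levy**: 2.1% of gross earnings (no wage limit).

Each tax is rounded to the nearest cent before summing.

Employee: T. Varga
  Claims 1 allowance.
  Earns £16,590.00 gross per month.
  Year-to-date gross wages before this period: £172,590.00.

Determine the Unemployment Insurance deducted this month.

Unemployment Insurance: YTD £172,590.00 ≥ cap £134,540.00 → £0.00

£0.00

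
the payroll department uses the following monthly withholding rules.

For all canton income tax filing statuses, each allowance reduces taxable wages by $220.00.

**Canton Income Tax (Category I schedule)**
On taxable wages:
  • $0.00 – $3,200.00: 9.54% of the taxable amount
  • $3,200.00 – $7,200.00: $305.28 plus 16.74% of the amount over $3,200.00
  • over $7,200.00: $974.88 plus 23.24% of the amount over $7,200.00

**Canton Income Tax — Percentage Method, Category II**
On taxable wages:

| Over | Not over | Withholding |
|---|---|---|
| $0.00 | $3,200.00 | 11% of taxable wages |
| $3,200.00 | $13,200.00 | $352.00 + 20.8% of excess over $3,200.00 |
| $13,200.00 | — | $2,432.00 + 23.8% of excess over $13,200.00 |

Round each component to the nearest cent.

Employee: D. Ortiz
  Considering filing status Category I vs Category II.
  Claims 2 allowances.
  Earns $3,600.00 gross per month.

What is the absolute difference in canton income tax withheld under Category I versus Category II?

$46.14

Canton Income Tax (Category I): taxable = $3,600.00 − 2×$220.00 = $3,160.00
  9.54% × $3,160.00 = $301.46
Canton Income Tax (Category II): taxable = $3,600.00 − 2×$220.00 = $3,160.00
  11% × $3,160.00 = $347.60
Difference: |$301.46 − $347.60| = $46.14 (higher under Category II)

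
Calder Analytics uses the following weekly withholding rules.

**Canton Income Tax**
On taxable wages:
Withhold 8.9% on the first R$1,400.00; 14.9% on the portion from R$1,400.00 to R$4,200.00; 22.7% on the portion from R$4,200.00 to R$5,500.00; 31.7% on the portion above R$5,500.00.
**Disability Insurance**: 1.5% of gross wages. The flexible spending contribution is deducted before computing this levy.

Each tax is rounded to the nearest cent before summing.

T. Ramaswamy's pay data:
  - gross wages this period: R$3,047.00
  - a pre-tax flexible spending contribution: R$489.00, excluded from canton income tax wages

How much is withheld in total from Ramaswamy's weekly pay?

R$335.51

Canton Income Tax: taxable = R$3,047.00 − R$489.00 = R$2,558.00
  R$124.60 + 14.9% × (R$2,558.00 − R$1,400.00) = R$124.60 + 14.9% × R$1,158.00 = R$297.14
Disability Insurance: 1.5% × R$2,558.00 = R$38.37
Total: R$297.14 + R$38.37 = R$335.51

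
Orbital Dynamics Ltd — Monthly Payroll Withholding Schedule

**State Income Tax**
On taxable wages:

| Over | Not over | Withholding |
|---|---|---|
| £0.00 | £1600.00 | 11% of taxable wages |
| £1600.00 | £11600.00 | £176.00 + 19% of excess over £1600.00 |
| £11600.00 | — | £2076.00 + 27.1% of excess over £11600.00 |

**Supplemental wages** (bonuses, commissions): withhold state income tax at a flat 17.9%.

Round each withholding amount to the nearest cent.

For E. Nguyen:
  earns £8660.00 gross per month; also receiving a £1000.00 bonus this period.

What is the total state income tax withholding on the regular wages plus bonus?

£1696.40

State Income Tax: taxable = £8660.00
  £176.00 + 19% × (£8660.00 − £1600.00) = £176.00 + 19% × £7060.00 = £1517.40
Supplemental (17.9% flat on bonus): 17.9% × £1000.00 = £179.00
Total state income tax: £1517.40 + £179.00 = £1696.40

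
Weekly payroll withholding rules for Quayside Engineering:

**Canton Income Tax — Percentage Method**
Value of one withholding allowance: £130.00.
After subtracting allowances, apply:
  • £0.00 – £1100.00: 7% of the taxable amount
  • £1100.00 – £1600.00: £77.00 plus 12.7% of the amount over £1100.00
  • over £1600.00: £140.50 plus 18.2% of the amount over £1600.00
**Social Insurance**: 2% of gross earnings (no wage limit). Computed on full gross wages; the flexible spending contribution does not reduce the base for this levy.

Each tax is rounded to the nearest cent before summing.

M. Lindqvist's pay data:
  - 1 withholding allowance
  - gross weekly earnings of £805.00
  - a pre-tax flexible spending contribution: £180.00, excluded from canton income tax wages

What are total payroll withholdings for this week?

Canton Income Tax: taxable = £805.00 − £180.00 − 1×£130.00 = £495.00
  7% × £495.00 = £34.65
Social Insurance: 2% × £805.00 = £16.10
Total: £34.65 + £16.10 = £50.75

£50.75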